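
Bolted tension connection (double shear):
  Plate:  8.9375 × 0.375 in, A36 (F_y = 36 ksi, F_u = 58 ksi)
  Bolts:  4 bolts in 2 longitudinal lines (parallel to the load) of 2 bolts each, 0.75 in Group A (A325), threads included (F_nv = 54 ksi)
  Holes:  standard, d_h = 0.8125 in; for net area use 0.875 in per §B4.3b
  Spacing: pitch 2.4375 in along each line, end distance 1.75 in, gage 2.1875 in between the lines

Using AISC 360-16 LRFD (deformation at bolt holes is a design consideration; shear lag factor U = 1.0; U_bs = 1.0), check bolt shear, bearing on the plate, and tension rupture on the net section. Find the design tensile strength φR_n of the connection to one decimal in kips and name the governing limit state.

111.3 kips (bearing governs)

Bolt shear: A_b = π(0.75)²/4 = 0.44179 in². φR_n = 0.75 × 54 × 0.44179 × 4 × 2 = 143.1 kips.
Bearing (0.375 in plate, F_u = 58 ksi): end bolts L_c = 1.75 − 0.8125/2 = 1.34375, R_n = min(1.2×1.34375×0.375×58, 2.4×0.75×0.375×58) = 35.072 kips/bolt; interior L_c = 2.4375 − 0.8125 = 1.625, R_n = 39.15 kips/bolt. φR_n = 0.75 × (2×35.072 + 2×39.15) = 111.3 kips.
Tension rupture (net): A_n = (8.9375 − 2×0.875)×0.375 = 2.6953 in² (U = 1.0, A_e = A_n). φR_n = 0.75 × 58 × 2.6953 = 117.2 kips.
Governing: min(143.1, 111.3, 117.2) = 111.3 kips → bearing.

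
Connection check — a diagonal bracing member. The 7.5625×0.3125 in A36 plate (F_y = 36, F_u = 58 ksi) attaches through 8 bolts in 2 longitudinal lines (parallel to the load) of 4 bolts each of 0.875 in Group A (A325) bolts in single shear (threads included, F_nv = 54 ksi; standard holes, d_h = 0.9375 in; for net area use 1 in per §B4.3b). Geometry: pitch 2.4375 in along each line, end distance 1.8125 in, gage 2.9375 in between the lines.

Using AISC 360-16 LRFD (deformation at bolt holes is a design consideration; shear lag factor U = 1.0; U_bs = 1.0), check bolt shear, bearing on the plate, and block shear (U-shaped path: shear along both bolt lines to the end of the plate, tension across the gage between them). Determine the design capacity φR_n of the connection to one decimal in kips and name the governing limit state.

118.1 kips (block shear governs)

Bolt shear: A_b = π(0.875)²/4 = 0.60132 in². φR_n = 0.75 × 54 × 0.60132 × 8 × 1 = 194.8 kips.
Bearing (0.3125 in plate, F_u = 58 ksi): end bolts L_c = 1.8125 − 0.9375/2 = 1.34375, R_n = min(1.2×1.34375×0.3125×58, 2.4×0.875×0.3125×58) = 29.227 kips/bolt; interior L_c = 2.4375 − 0.9375 = 1.5, R_n = 32.625 kips/bolt. φR_n = 0.75 × (2×29.227 + 6×32.625) = 190.7 kips.
Block shear: shear path 2×[1.8125+3×2.4375] = 2×9.125 in, A_gv = 5.7031, A_nv = 2×(9.125 − 3.5×1)×0.3125 = 3.5156 in²; tension across gage: (2.9375 − 1×1)×0.3125 = 0.60547 in². R_n = min(0.6×58×3.5156, 0.6×36×5.7031) + 1.0×58×0.60547 = min(122.34, 123.19) + 35.117 = 157.46 kips. φR_n = 0.75 × 157.46 = 118.1 kips.
Governing: min(194.8, 190.7, 118.1) = 118.1 kips → block shear.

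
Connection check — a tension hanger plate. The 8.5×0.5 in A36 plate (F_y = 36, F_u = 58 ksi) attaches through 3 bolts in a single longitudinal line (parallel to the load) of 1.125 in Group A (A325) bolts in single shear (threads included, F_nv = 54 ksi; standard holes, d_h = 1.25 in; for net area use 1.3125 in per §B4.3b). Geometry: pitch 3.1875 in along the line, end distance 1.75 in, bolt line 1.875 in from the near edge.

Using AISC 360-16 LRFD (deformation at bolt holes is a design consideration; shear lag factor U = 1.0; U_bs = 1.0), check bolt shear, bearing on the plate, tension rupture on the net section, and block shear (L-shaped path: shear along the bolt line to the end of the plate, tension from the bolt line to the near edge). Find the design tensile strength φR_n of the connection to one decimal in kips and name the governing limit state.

Bolt shear: A_b = π(1.125)²/4 = 0.99402 in². φR_n = 0.75 × 54 × 0.99402 × 3 × 1 = 120.8 kips.
Bearing (0.5 in plate, F_u = 58 ksi): end bolts L_c = 1.75 − 1.25/2 = 1.125, R_n = min(1.2×1.125×0.5×58, 2.4×1.125×0.5×58) = 39.15 kips/bolt; interior L_c = 3.1875 − 1.25 = 1.9375, R_n = 67.425 kips/bolt. φR_n = 0.75 × (1×39.15 + 2×67.425) = 130.5 kips.
Tension rupture (net): A_n = (8.5 − 1×1.3125)×0.5 = 3.5938 in² (U = 1.0, A_e = A_n). φR_n = 0.75 × 58 × 3.5938 = 156.3 kips.
Block shear: shear path 1×[1.75+2×3.1875] = 1×8.125 in, A_gv = 4.0625, A_nv = 1×(8.125 − 2.5×1.3125)×0.5 = 2.4219 in²; tension to near edge: (1.875 − 0.5×1.3125)×0.5 = 0.60938 in². R_n = min(0.6×58×2.4219, 0.6×36×4.0625) + 1.0×58×0.60938 = min(84.282, 87.75) + 35.344 = 119.63 kips. φR_n = 0.75 × 119.63 = 89.7 kips.
Governing: min(120.8, 130.5, 156.3, 89.7) = 89.7 kips → block shear.

89.7 kips (block shear governs)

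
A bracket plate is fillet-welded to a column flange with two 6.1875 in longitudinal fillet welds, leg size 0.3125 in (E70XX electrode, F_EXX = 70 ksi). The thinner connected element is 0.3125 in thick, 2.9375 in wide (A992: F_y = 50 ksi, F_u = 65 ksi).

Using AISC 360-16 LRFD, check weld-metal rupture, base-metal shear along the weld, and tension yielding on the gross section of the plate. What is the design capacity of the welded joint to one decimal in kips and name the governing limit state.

41.3 kips (gross-section yield governs)

Weld metal: throat = 0.707×0.3125 = 0.22094 in, L = 2×6.1875 = 12.375 in. φR_n = 0.75 × 0.6 × 70 × 0.22094 × 12.375 = 86.1 kips.
Base metal shear (0.3125 in plate): yield φR_n = 1.0×0.6×50×0.3125×12.375 = 116.0 kips; rupture φR_n = 0.75×0.6×65×0.3125×12.375 = 113.1 kips; take 113.1 kips (rupture).
Tension yield (gross): A_g = 2.9375×0.3125 = 0.91797 in². φR_n = 0.90 × 50 × 0.91797 = 41.3 kips.
Governing: min(86.1, 113.1, 41.3) = 41.3 kips → gross-section yield.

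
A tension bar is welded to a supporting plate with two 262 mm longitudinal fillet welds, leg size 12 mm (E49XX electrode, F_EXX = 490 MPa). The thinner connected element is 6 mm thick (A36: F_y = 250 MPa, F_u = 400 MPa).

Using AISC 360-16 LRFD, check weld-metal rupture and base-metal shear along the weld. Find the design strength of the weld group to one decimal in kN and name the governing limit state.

471.6 kN (base-metal shear governs)

Weld metal: throat = 0.707×12 = 8.484 mm, L = 2×262 = 524 mm. φR_n = 0.75 × 0.6 × 490 × 8.484 × 524 = 980.3 kN.
Base metal shear (6 mm plate): yield φR_n = 1.0×0.6×250×6×524 = 471.6 kN; rupture φR_n = 0.75×0.6×400×6×524 = 565.9 kN; take 471.6 kN (yield).
Governing: min(980.3, 471.6) = 471.6 kN → base-metal shear.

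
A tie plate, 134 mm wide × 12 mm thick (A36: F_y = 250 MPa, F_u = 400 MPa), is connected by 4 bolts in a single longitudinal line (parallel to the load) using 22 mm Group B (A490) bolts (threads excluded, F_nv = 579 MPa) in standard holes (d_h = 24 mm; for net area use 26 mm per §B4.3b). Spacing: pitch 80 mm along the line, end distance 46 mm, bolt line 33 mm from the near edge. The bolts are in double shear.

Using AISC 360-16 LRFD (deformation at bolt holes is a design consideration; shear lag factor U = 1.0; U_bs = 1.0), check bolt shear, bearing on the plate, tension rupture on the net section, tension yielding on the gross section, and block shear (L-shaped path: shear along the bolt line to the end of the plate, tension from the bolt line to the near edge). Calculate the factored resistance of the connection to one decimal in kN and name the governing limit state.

361.8 kN (gross-section yield governs)

Bolt shear: A_b = π(22)²/4 = 380.13 mm². φR_n = 0.75 × 579 × 380.13 × 4 × 2 = 1320.6 kN.
Bearing (12 mm plate, F_u = 400 MPa): end bolts L_c = 46 − 24/2 = 34, R_n = min(1.2×34×12×400, 2.4×22×12×400) = 195.84 kN/bolt; interior L_c = 80 − 24 = 56, R_n = 253.44 kN/bolt. φR_n = 0.75 × (1×195.84 + 3×253.44) = 717.1 kN.
Tension rupture (net): A_n = (134 − 1×26)×12 = 1296 mm² (U = 1.0, A_e = A_n). φR_n = 0.75 × 400 × 1296 = 388.8 kN.
Tension yield (gross): A_g = 134×12 = 1608 mm². φR_n = 0.90 × 250 × 1608 = 361.8 kN.
Block shear: shear path 1×[46+3×80] = 1×286 mm, A_gv = 3432, A_nv = 1×(286 − 3.5×26)×12 = 2340 mm²; tension to near edge: (33 − 0.5×26)×12 = 240 mm². R_n = min(0.6×400×2340, 0.6×250×3432) + 1.0×400×240 = min(561.6, 514.8) + 96 = 610.8 kN. φR_n = 0.75 × 610.8 = 458.1 kN.
Governing: min(1320.6, 717.1, 388.8, 361.8, 458.1) = 361.8 kN → gross-section yield.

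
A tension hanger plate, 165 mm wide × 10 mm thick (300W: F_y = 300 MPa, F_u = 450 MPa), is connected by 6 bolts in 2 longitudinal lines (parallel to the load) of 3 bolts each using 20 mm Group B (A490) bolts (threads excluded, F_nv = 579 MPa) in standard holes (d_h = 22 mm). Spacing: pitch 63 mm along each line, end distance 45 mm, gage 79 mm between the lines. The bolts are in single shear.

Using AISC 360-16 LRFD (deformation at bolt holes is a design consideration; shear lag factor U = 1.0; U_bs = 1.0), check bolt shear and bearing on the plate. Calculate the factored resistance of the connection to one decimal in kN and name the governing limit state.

Bolt shear: A_b = π(20)²/4 = 314.16 mm². φR_n = 0.75 × 579 × 314.16 × 6 × 1 = 818.5 kN.
Bearing (10 mm plate, F_u = 450 MPa): end bolts L_c = 45 − 22/2 = 34, R_n = min(1.2×34×10×450, 2.4×20×10×450) = 183.6 kN/bolt; interior L_c = 63 − 22 = 41, R_n = 216 kN/bolt. φR_n = 0.75 × (2×183.6 + 4×216) = 923.4 kN.
Governing: min(818.5, 923.4) = 818.5 kN → bolt shear.

818.5 kN (bolt shear governs)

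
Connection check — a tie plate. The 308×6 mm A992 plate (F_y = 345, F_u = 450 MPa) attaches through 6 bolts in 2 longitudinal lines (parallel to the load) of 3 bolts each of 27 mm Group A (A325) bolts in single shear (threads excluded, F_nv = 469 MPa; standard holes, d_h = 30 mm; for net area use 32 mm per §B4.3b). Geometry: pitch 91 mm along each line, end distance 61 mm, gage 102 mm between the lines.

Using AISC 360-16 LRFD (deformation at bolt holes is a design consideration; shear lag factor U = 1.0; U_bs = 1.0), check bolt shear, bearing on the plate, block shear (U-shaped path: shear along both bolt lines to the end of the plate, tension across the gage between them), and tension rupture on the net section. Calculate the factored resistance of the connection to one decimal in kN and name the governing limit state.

494.1 kN (net-section rupture governs)

Bolt shear: A_b = π(27)²/4 = 572.56 mm². φR_n = 0.75 × 469 × 572.56 × 6 × 1 = 1208.4 kN.
Bearing (6 mm plate, F_u = 450 MPa): end bolts L_c = 61 − 30/2 = 46, R_n = min(1.2×46×6×450, 2.4×27×6×450) = 149.04 kN/bolt; interior L_c = 91 − 30 = 61, R_n = 174.96 kN/bolt. φR_n = 0.75 × (2×149.04 + 4×174.96) = 748.4 kN.
Block shear: shear path 2×[61+2×91] = 2×243 mm, A_gv = 2916, A_nv = 2×(243 − 2.5×32)×6 = 1956 mm²; tension across gage: (102 − 1×32)×6 = 420 mm². R_n = min(0.6×450×1956, 0.6×345×2916) + 1.0×450×420 = min(528.12, 603.61) + 189 = 717.12 kN. φR_n = 0.75 × 717.12 = 537.8 kN.
Tension rupture (net): A_n = (308 − 2×32)×6 = 1464 mm² (U = 1.0, A_e = A_n). φR_n = 0.75 × 450 × 1464 = 494.1 kN.
Governing: min(1208.4, 748.4, 537.8, 494.1) = 494.1 kN → net-section rupture.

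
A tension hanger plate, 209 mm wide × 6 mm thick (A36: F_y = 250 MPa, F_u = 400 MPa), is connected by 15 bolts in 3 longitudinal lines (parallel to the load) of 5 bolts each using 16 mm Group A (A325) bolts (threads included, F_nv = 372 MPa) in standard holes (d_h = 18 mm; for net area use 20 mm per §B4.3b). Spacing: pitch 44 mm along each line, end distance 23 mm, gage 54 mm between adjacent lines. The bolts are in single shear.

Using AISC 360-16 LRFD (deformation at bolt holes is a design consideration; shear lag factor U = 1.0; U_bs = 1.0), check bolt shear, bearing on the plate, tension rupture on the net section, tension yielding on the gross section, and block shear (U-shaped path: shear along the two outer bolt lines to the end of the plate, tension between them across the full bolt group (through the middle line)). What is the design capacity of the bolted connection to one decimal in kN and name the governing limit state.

Bolt shear: A_b = π(16)²/4 = 201.06 mm². φR_n = 0.75 × 372 × 201.06 × 15 × 1 = 841.4 kN.
Bearing (6 mm plate, F_u = 400 MPa): end bolts L_c = 23 − 18/2 = 14, R_n = min(1.2×14×6×400, 2.4×16×6×400) = 40.32 kN/bolt; interior L_c = 44 − 18 = 26, R_n = 74.88 kN/bolt. φR_n = 0.75 × (3×40.32 + 12×74.88) = 764.6 kN.
Tension rupture (net): A_n = (209 − 3×20)×6 = 894 mm² (U = 1.0, A_e = A_n). φR_n = 0.75 × 400 × 894 = 268.2 kN.
Tension yield (gross): A_g = 209×6 = 1254 mm². φR_n = 0.90 × 250 × 1254 = 282.2 kN.
Block shear: shear path 2×[23+4×44] = 2×199 mm, A_gv = 2388, A_nv = 2×(199 − 4.5×20)×6 = 1308 mm²; tension across gage: (108 − 2×20)×6 = 408 mm². R_n = min(0.6×400×1308, 0.6×250×2388) + 1.0×400×408 = min(313.92, 358.2) + 163.2 = 477.12 kN. φR_n = 0.75 × 477.12 = 357.8 kN.
Governing: min(841.4, 764.6, 268.2, 282.2, 357.8) = 268.2 kN → net-section rupture.

268.2 kN (net-section rupture governs)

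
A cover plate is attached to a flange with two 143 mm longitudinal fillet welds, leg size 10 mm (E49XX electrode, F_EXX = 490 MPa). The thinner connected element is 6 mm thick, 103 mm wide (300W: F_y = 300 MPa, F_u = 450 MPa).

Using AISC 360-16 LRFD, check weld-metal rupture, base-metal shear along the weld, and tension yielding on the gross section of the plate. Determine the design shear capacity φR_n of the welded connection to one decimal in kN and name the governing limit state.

166.9 kN (gross-section yield governs)

Weld metal: throat = 0.707×10 = 7.07 mm, L = 2×143 = 286 mm. φR_n = 0.75 × 0.6 × 490 × 7.07 × 286 = 445.9 kN.
Base metal shear (6 mm plate): yield φR_n = 1.0×0.6×300×6×286 = 308.9 kN; rupture φR_n = 0.75×0.6×450×6×286 = 347.5 kN; take 308.9 kN (yield).
Tension yield (gross): A_g = 103×6 = 618 mm². φR_n = 0.90 × 300 × 618 = 166.9 kN.
Governing: min(445.9, 308.9, 166.9) = 166.9 kN → gross-section yield.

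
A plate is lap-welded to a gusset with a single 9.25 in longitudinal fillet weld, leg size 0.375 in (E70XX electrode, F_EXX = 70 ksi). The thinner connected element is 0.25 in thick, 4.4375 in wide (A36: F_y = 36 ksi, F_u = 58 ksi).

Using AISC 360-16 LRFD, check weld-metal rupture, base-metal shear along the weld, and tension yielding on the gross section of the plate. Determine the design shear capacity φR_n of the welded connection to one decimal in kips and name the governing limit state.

35.9 kips (gross-section yield governs)

Weld metal: throat = 0.707×0.375 = 0.26513 in, L = 9.25 in. φR_n = 0.75 × 0.6 × 70 × 0.26513 × 9.25 = 77.3 kips.
Base metal shear (0.25 in plate): yield φR_n = 1.0×0.6×36×0.25×9.25 = 50.0 kips; rupture φR_n = 0.75×0.6×58×0.25×9.25 = 60.4 kips; take 50.0 kips (yield).
Tension yield (gross): A_g = 4.4375×0.25 = 1.1094 in². φR_n = 0.90 × 36 × 1.1094 = 35.9 kips.
Governing: min(77.3, 50.0, 35.9) = 35.9 kips → gross-section yield.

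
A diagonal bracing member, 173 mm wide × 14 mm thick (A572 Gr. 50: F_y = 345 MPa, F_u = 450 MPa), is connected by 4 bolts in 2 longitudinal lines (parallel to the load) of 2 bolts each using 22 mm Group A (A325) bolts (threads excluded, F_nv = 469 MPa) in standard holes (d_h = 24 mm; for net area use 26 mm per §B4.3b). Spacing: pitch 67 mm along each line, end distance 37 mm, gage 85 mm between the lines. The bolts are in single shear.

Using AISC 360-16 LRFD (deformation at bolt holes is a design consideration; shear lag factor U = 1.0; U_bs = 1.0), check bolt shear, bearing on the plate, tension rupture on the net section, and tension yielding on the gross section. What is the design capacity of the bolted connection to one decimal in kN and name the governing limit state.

534.8 kN (bolt shear governs)

Bolt shear: A_b = π(22)²/4 = 380.13 mm². φR_n = 0.75 × 469 × 380.13 × 4 × 1 = 534.8 kN.
Bearing (14 mm plate, F_u = 450 MPa): end bolts L_c = 37 − 24/2 = 25, R_n = min(1.2×25×14×450, 2.4×22×14×450) = 189 kN/bolt; interior L_c = 67 − 24 = 43, R_n = 325.08 kN/bolt. φR_n = 0.75 × (2×189 + 2×325.08) = 771.1 kN.
Tension rupture (net): A_n = (173 − 2×26)×14 = 1694 mm² (U = 1.0, A_e = A_n). φR_n = 0.75 × 450 × 1694 = 571.7 kN.
Tension yield (gross): A_g = 173×14 = 2422 mm². φR_n = 0.90 × 345 × 2422 = 752.0 kN.
Governing: min(534.8, 771.1, 571.7, 752.0) = 534.8 kN → bolt shear.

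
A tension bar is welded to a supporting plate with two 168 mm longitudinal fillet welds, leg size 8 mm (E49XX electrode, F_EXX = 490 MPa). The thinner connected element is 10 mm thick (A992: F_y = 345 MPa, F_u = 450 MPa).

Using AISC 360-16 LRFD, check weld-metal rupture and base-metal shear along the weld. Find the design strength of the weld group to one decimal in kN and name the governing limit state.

419.0 kN (weld metal governs)

Weld metal: throat = 0.707×8 = 5.656 mm, L = 2×168 = 336 mm. φR_n = 0.75 × 0.6 × 490 × 5.656 × 336 = 419.0 kN.
Base metal shear (10 mm plate): yield φR_n = 1.0×0.6×345×10×336 = 695.5 kN; rupture φR_n = 0.75×0.6×450×10×336 = 680.4 kN; take 680.4 kN (rupture).
Governing: min(419.0, 680.4) = 419.0 kN → weld metal.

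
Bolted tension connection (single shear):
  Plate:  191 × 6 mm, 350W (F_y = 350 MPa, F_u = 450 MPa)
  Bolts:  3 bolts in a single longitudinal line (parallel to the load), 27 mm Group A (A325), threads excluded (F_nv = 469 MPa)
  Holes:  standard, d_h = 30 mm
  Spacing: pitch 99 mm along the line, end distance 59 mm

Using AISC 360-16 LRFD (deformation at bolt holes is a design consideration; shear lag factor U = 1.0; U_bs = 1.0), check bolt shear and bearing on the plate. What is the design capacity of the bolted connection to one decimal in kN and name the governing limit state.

369.4 kN (bearing governs)

Bolt shear: A_b = π(27)²/4 = 572.56 mm². φR_n = 0.75 × 469 × 572.56 × 3 × 1 = 604.2 kN.
Bearing (6 mm plate, F_u = 450 MPa): end bolts L_c = 59 − 30/2 = 44, R_n = min(1.2×44×6×450, 2.4×27×6×450) = 142.56 kN/bolt; interior L_c = 99 − 30 = 69, R_n = 174.96 kN/bolt. φR_n = 0.75 × (1×142.56 + 2×174.96) = 369.4 kN.
Governing: min(604.2, 369.4) = 369.4 kN → bearing.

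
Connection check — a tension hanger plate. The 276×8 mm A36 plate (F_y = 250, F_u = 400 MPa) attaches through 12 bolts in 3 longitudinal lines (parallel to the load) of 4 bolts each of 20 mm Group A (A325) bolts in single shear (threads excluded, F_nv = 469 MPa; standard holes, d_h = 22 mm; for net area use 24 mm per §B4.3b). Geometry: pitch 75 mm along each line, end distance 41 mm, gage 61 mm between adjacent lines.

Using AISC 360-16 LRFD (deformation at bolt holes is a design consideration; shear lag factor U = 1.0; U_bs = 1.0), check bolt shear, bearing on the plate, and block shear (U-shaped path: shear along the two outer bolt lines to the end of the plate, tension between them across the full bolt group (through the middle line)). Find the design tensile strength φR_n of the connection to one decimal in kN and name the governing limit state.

656.4 kN (block shear governs)

Bolt shear: A_b = π(20)²/4 = 314.16 mm². φR_n = 0.75 × 469 × 314.16 × 12 × 1 = 1326.1 kN.
Bearing (8 mm plate, F_u = 400 MPa): end bolts L_c = 41 − 22/2 = 30, R_n = min(1.2×30×8×400, 2.4×20×8×400) = 115.2 kN/bolt; interior L_c = 75 − 22 = 53, R_n = 153.6 kN/bolt. φR_n = 0.75 × (3×115.2 + 9×153.6) = 1296.0 kN.
Block shear: shear path 2×[41+3×75] = 2×266 mm, A_gv = 4256, A_nv = 2×(266 − 3.5×24)×8 = 2912 mm²; tension across gage: (122 − 2×24)×8 = 592 mm². R_n = min(0.6×400×2912, 0.6×250×4256) + 1.0×400×592 = min(698.88, 638.4) + 236.8 = 875.2 kN. φR_n = 0.75 × 875.2 = 656.4 kN.
Governing: min(1326.1, 1296.0, 656.4) = 656.4 kN → block shear.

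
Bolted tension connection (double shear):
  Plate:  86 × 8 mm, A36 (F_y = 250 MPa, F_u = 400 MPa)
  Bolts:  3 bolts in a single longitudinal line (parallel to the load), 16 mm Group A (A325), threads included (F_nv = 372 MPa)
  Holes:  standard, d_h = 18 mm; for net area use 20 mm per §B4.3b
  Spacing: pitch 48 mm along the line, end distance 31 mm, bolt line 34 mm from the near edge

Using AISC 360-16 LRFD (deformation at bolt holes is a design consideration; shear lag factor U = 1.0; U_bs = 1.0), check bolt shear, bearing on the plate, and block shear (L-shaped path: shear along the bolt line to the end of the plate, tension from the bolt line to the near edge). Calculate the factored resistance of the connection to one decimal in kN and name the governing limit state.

168.5 kN (block shear governs)

Bolt shear: A_b = π(16)²/4 = 201.06 mm². φR_n = 0.75 × 372 × 201.06 × 3 × 2 = 336.6 kN.
Bearing (8 mm plate, F_u = 400 MPa): end bolts L_c = 31 − 18/2 = 22, R_n = min(1.2×22×8×400, 2.4×16×8×400) = 84.48 kN/bolt; interior L_c = 48 − 18 = 30, R_n = 115.2 kN/bolt. φR_n = 0.75 × (1×84.48 + 2×115.2) = 236.2 kN.
Block shear: shear path 1×[31+2×48] = 1×127 mm, A_gv = 1016, A_nv = 1×(127 − 2.5×20)×8 = 616 mm²; tension to near edge: (34 − 0.5×20)×8 = 192 mm². R_n = min(0.6×400×616, 0.6×250×1016) + 1.0×400×192 = min(147.84, 152.4) + 76.8 = 224.64 kN. φR_n = 0.75 × 224.64 = 168.5 kN.
Governing: min(336.6, 236.2, 168.5) = 168.5 kN → block shear.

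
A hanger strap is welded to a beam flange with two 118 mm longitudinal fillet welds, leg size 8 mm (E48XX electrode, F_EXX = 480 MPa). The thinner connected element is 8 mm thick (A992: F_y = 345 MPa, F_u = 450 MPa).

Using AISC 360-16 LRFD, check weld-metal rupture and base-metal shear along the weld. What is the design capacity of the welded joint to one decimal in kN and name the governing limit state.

288.3 kN (weld metal governs)

Weld metal: throat = 0.707×8 = 5.656 mm, L = 2×118 = 236 mm. φR_n = 0.75 × 0.6 × 480 × 5.656 × 236 = 288.3 kN.
Base metal shear (8 mm plate): yield φR_n = 1.0×0.6×345×8×236 = 390.8 kN; rupture φR_n = 0.75×0.6×450×8×236 = 382.3 kN; take 382.3 kN (rupture).
Governing: min(288.3, 382.3) = 288.3 kN → weld metal.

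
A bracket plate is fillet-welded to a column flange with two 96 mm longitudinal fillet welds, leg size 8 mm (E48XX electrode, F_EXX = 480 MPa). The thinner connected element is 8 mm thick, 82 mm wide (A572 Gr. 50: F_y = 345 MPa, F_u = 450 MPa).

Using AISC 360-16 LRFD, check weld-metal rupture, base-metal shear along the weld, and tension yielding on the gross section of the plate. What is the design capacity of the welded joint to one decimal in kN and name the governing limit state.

Weld metal: throat = 0.707×8 = 5.656 mm, L = 2×96 = 192 mm. φR_n = 0.75 × 0.6 × 480 × 5.656 × 192 = 234.6 kN.
Base metal shear (8 mm plate): yield φR_n = 1.0×0.6×345×8×192 = 318.0 kN; rupture φR_n = 0.75×0.6×450×8×192 = 311.0 kN; take 311.0 kN (rupture).
Tension yield (gross): A_g = 82×8 = 656 mm². φR_n = 0.90 × 345 × 656 = 203.7 kN.
Governing: min(234.6, 311.0, 203.7) = 203.7 kN → gross-section yield.

203.7 kN (gross-section yield governs)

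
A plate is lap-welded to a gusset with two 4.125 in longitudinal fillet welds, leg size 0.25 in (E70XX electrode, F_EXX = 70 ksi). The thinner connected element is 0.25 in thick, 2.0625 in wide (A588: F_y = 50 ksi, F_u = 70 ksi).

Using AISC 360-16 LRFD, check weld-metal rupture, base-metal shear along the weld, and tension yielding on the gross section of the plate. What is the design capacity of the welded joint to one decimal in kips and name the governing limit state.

Weld metal: throat = 0.707×0.25 = 0.17675 in, L = 2×4.125 = 8.25 in. φR_n = 0.75 × 0.6 × 70 × 0.17675 × 8.25 = 45.9 kips.
Base metal shear (0.25 in plate): yield φR_n = 1.0×0.6×50×0.25×8.25 = 61.9 kips; rupture φR_n = 0.75×0.6×70×0.25×8.25 = 65.0 kips; take 61.9 kips (yield).
Tension yield (gross): A_g = 2.0625×0.25 = 0.51563 in². φR_n = 0.90 × 50 × 0.51563 = 23.2 kips.
Governing: min(45.9, 61.9, 23.2) = 23.2 kips → gross-section yield.

23.2 kips (gross-section yield governs)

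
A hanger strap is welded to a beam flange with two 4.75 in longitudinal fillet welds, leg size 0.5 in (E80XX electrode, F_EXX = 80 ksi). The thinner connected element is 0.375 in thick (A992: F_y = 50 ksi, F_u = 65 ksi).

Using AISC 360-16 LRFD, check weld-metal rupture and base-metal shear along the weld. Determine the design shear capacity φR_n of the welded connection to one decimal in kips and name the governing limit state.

Weld metal: throat = 0.707×0.5 = 0.3535 in, L = 2×4.75 = 9.5 in. φR_n = 0.75 × 0.6 × 80 × 0.3535 × 9.5 = 120.9 kips.
Base metal shear (0.375 in plate): yield φR_n = 1.0×0.6×50×0.375×9.5 = 106.9 kips; rupture φR_n = 0.75×0.6×65×0.375×9.5 = 104.2 kips; take 104.2 kips (rupture).
Governing: min(120.9, 104.2) = 104.2 kips → base-metal shear.

104.2 kips (base-metal shear governs)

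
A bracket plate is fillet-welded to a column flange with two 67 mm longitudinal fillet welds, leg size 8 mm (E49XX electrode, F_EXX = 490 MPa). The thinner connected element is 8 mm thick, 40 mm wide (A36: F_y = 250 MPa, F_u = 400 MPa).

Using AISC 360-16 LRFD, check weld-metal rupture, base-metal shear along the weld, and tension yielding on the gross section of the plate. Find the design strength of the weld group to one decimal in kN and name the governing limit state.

Weld metal: throat = 0.707×8 = 5.656 mm, L = 2×67 = 134 mm. φR_n = 0.75 × 0.6 × 490 × 5.656 × 134 = 167.1 kN.
Base metal shear (8 mm plate): yield φR_n = 1.0×0.6×250×8×134 = 160.8 kN; rupture φR_n = 0.75×0.6×400×8×134 = 193.0 kN; take 160.8 kN (yield).
Tension yield (gross): A_g = 40×8 = 320 mm². φR_n = 0.90 × 250 × 320 = 72.0 kN.
Governing: min(167.1, 160.8, 72.0) = 72.0 kN → gross-section yield.

72.0 kN (gross-section yield governs)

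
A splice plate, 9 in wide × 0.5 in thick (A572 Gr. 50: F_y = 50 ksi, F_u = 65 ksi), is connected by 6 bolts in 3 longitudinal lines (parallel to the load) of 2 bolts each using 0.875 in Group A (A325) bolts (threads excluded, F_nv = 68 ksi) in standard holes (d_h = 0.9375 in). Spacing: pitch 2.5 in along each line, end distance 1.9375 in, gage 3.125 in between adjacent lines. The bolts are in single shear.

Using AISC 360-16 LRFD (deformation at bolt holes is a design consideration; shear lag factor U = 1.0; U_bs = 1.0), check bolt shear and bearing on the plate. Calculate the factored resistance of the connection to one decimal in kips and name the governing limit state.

184.0 kips (bolt shear governs)

Bolt shear: A_b = π(0.875)²/4 = 0.60132 in². φR_n = 0.75 × 68 × 0.60132 × 6 × 1 = 184.0 kips.
Bearing (0.5 in plate, F_u = 65 ksi): end bolts L_c = 1.9375 − 0.9375/2 = 1.46875, R_n = min(1.2×1.46875×0.5×65, 2.4×0.875×0.5×65) = 57.281 kips/bolt; interior L_c = 2.5 − 0.9375 = 1.5625, R_n = 60.938 kips/bolt. φR_n = 0.75 × (3×57.281 + 3×60.938) = 266.0 kips.
Governing: min(184.0, 266.0) = 184.0 kips → bolt shear.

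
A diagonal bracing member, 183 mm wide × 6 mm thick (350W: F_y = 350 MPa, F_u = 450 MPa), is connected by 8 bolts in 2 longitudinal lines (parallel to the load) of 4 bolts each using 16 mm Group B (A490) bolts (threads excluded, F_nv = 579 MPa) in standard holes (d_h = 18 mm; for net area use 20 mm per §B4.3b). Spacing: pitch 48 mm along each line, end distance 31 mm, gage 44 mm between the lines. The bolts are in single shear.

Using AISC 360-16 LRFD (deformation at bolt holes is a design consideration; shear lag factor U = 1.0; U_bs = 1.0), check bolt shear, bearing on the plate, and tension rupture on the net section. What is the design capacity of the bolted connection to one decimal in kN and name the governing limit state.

289.6 kN (net-section rupture governs)

Bolt shear: A_b = π(16)²/4 = 201.06 mm². φR_n = 0.75 × 579 × 201.06 × 8 × 1 = 698.5 kN.
Bearing (6 mm plate, F_u = 450 MPa): end bolts L_c = 31 − 18/2 = 22, R_n = min(1.2×22×6×450, 2.4×16×6×450) = 71.28 kN/bolt; interior L_c = 48 − 18 = 30, R_n = 97.2 kN/bolt. φR_n = 0.75 × (2×71.28 + 6×97.2) = 544.3 kN.
Tension rupture (net): A_n = (183 − 2×20)×6 = 858 mm² (U = 1.0, A_e = A_n). φR_n = 0.75 × 450 × 858 = 289.6 kN.
Governing: min(698.5, 544.3, 289.6) = 289.6 kN → net-section rupture.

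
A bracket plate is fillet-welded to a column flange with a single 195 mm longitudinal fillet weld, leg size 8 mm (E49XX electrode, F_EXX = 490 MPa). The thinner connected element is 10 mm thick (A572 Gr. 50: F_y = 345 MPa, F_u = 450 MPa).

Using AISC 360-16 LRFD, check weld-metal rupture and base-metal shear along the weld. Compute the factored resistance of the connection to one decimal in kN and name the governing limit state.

243.2 kN (weld metal governs)

Weld metal: throat = 0.707×8 = 5.656 mm, L = 195 mm. φR_n = 0.75 × 0.6 × 490 × 5.656 × 195 = 243.2 kN.
Base metal shear (10 mm plate): yield φR_n = 1.0×0.6×345×10×195 = 403.7 kN; rupture φR_n = 0.75×0.6×450×10×195 = 394.9 kN; take 394.9 kN (rupture).
Governing: min(243.2, 394.9) = 243.2 kN → weld metal.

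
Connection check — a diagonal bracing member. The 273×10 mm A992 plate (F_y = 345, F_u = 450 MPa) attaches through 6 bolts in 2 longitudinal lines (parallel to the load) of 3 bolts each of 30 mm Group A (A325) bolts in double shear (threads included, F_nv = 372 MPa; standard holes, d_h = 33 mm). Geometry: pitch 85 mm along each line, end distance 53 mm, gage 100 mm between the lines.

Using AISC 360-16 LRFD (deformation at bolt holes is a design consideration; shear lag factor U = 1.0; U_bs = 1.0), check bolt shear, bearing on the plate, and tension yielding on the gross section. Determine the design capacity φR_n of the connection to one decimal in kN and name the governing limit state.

847.7 kN (gross-section yield governs)

Bolt shear: A_b = π(30)²/4 = 706.86 mm². φR_n = 0.75 × 372 × 706.86 × 6 × 2 = 2366.6 kN.
Bearing (10 mm plate, F_u = 450 MPa): end bolts L_c = 53 − 33/2 = 36.5, R_n = min(1.2×36.5×10×450, 2.4×30×10×450) = 197.1 kN/bolt; interior L_c = 85 − 33 = 52, R_n = 280.8 kN/bolt. φR_n = 0.75 × (2×197.1 + 4×280.8) = 1138.1 kN.
Tension yield (gross): A_g = 273×10 = 2730 mm². φR_n = 0.90 × 345 × 2730 = 847.7 kN.
Governing: min(2366.6, 1138.1, 847.7) = 847.7 kN → gross-section yield.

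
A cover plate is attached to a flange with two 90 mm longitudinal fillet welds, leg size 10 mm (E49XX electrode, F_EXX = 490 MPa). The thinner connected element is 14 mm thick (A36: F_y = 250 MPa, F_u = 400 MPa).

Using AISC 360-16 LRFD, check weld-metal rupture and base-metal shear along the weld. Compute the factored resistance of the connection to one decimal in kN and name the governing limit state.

Weld metal: throat = 0.707×10 = 7.07 mm, L = 2×90 = 180 mm. φR_n = 0.75 × 0.6 × 490 × 7.07 × 180 = 280.6 kN.
Base metal shear (14 mm plate): yield φR_n = 1.0×0.6×250×14×180 = 378.0 kN; rupture φR_n = 0.75×0.6×400×14×180 = 453.6 kN; take 378.0 kN (yield).
Governing: min(280.6, 378.0) = 280.6 kN → weld metal.

280.6 kN (weld metal governs)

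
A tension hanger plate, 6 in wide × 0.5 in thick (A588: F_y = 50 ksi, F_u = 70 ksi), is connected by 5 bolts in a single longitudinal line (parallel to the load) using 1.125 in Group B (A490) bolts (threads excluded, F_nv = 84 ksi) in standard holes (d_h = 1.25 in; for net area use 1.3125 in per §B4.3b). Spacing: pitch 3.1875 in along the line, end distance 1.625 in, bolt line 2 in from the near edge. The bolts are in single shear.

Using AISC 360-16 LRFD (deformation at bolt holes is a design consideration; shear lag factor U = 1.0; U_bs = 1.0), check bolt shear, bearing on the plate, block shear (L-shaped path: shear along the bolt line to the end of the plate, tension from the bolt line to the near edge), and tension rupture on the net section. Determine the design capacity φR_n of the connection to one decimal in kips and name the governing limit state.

123.0 kips (net-section rupture governs)

Bolt shear: A_b = π(1.125)²/4 = 0.99402 in². φR_n = 0.75 × 84 × 0.99402 × 5 × 1 = 313.1 kips.
Bearing (0.5 in plate, F_u = 70 ksi): end bolts L_c = 1.625 − 1.25/2 = 1, R_n = min(1.2×1×0.5×70, 2.4×1.125×0.5×70) = 42 kips/bolt; interior L_c = 3.1875 − 1.25 = 1.9375, R_n = 81.375 kips/bolt. φR_n = 0.75 × (1×42 + 4×81.375) = 275.6 kips.
Block shear: shear path 1×[1.625+4×3.1875] = 1×14.375 in, A_gv = 7.1875, A_nv = 1×(14.375 − 4.5×1.3125)×0.5 = 4.2344 in²; tension to near edge: (2 − 0.5×1.3125)×0.5 = 0.67188 in². R_n = min(0.6×70×4.2344, 0.6×50×7.1875) + 1.0×70×0.67188 = min(177.84, 215.63) + 47.032 = 224.87 kips. φR_n = 0.75 × 224.87 = 168.7 kips.
Tension rupture (net): A_n = (6 − 1×1.3125)×0.5 = 2.3438 in² (U = 1.0, A_e = A_n). φR_n = 0.75 × 70 × 2.3438 = 123.0 kips.
Governing: min(313.1, 275.6, 168.7, 123.0) = 123.0 kips → net-section rupture.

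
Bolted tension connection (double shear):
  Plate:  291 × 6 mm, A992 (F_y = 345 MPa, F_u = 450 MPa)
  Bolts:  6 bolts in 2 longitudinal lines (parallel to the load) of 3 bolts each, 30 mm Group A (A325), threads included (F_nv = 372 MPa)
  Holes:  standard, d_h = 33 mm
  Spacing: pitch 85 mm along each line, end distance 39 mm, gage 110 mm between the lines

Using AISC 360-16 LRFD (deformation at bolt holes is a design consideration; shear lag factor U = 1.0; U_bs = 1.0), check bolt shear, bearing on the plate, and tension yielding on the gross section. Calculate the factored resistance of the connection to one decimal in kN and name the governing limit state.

Bolt shear: A_b = π(30)²/4 = 706.86 mm². φR_n = 0.75 × 372 × 706.86 × 6 × 2 = 2366.6 kN.
Bearing (6 mm plate, F_u = 450 MPa): end bolts L_c = 39 − 33/2 = 22.5, R_n = min(1.2×22.5×6×450, 2.4×30×6×450) = 72.9 kN/bolt; interior L_c = 85 − 33 = 52, R_n = 168.48 kN/bolt. φR_n = 0.75 × (2×72.9 + 4×168.48) = 614.8 kN.
Tension yield (gross): A_g = 291×6 = 1746 mm². φR_n = 0.90 × 345 × 1746 = 542.1 kN.
Governing: min(2366.6, 614.8, 542.1) = 542.1 kN → gross-section yield.

542.1 kN (gross-section yield governs)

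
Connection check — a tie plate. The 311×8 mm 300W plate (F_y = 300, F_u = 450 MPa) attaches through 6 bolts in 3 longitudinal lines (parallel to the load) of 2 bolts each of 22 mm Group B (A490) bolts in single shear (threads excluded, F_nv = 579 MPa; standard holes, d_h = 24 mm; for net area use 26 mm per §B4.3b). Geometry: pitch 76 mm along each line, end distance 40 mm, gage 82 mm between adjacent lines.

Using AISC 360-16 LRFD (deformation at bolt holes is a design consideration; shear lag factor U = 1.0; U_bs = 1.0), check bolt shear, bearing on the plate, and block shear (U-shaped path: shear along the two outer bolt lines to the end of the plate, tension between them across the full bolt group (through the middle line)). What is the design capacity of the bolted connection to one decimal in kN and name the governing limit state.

Bolt shear: A_b = π(22)²/4 = 380.13 mm². φR_n = 0.75 × 579 × 380.13 × 6 × 1 = 990.4 kN.
Bearing (8 mm plate, F_u = 450 MPa): end bolts L_c = 40 − 24/2 = 28, R_n = min(1.2×28×8×450, 2.4×22×8×450) = 120.96 kN/bolt; interior L_c = 76 − 24 = 52, R_n = 190.08 kN/bolt. φR_n = 0.75 × (3×120.96 + 3×190.08) = 699.8 kN.
Block shear: shear path 2×[40+1×76] = 2×116 mm, A_gv = 1856, A_nv = 2×(116 − 1.5×26)×8 = 1232 mm²; tension across gage: (164 − 2×26)×8 = 896 mm². R_n = min(0.6×450×1232, 0.6×300×1856) + 1.0×450×896 = min(332.64, 334.08) + 403.2 = 735.84 kN. φR_n = 0.75 × 735.84 = 551.9 kN.
Governing: min(990.4, 699.8, 551.9) = 551.9 kN → block shear.

551.9 kN (block shear governs)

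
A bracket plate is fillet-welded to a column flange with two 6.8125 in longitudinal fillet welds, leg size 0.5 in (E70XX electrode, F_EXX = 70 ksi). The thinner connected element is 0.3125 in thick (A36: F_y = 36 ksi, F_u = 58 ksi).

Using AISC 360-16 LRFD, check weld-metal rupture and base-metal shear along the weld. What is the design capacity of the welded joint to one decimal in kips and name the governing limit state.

92.0 kips (base-metal shear governs)

Weld metal: throat = 0.707×0.5 = 0.3535 in, L = 2×6.8125 = 13.625 in. φR_n = 0.75 × 0.6 × 70 × 0.3535 × 13.625 = 151.7 kips.
Base metal shear (0.3125 in plate): yield φR_n = 1.0×0.6×36×0.3125×13.625 = 92.0 kips; rupture φR_n = 0.75×0.6×58×0.3125×13.625 = 111.1 kips; take 92.0 kips (yield).
Governing: min(151.7, 92.0) = 92.0 kips → base-metal shear.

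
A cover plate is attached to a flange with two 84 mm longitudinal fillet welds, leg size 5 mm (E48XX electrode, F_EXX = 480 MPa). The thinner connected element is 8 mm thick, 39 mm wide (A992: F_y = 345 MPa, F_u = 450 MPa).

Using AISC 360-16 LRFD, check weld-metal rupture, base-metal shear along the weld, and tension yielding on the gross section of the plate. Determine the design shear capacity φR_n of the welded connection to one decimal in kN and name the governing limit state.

Weld metal: throat = 0.707×5 = 3.535 mm, L = 2×84 = 168 mm. φR_n = 0.75 × 0.6 × 480 × 3.535 × 168 = 128.3 kN.
Base metal shear (8 mm plate): yield φR_n = 1.0×0.6×345×8×168 = 278.2 kN; rupture φR_n = 0.75×0.6×450×8×168 = 272.2 kN; take 272.2 kN (rupture).
Tension yield (gross): A_g = 39×8 = 312 mm². φR_n = 0.90 × 345 × 312 = 96.9 kN.
Governing: min(128.3, 272.2, 96.9) = 96.9 kN → gross-section yield.

96.9 kN (gross-section yield governs)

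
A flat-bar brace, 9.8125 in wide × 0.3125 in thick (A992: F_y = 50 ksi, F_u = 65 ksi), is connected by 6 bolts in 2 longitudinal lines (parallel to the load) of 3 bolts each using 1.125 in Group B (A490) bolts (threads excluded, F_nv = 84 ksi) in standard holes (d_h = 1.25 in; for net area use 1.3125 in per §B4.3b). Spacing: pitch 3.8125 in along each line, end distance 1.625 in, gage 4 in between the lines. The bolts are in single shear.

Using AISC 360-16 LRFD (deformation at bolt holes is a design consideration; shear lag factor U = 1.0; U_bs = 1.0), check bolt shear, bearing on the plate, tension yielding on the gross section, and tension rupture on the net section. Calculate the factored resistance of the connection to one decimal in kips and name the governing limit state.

109.5 kips (net-section rupture governs)

Bolt shear: A_b = π(1.125)²/4 = 0.99402 in². φR_n = 0.75 × 84 × 0.99402 × 6 × 1 = 375.7 kips.
Bearing (0.3125 in plate, F_u = 65 ksi): end bolts L_c = 1.625 − 1.25/2 = 1, R_n = min(1.2×1×0.3125×65, 2.4×1.125×0.3125×65) = 24.375 kips/bolt; interior L_c = 3.8125 − 1.25 = 2.5625, R_n = 54.844 kips/bolt. φR_n = 0.75 × (2×24.375 + 4×54.844) = 201.1 kips.
Tension yield (gross): A_g = 9.8125×0.3125 = 3.0664 in². φR_n = 0.90 × 50 × 3.0664 = 138.0 kips.
Tension rupture (net): A_n = (9.8125 − 2×1.3125)×0.3125 = 2.2461 in² (U = 1.0, A_e = A_n). φR_n = 0.75 × 65 × 2.2461 = 109.5 kips.
Governing: min(375.7, 201.1, 138.0, 109.5) = 109.5 kips → net-section rupture.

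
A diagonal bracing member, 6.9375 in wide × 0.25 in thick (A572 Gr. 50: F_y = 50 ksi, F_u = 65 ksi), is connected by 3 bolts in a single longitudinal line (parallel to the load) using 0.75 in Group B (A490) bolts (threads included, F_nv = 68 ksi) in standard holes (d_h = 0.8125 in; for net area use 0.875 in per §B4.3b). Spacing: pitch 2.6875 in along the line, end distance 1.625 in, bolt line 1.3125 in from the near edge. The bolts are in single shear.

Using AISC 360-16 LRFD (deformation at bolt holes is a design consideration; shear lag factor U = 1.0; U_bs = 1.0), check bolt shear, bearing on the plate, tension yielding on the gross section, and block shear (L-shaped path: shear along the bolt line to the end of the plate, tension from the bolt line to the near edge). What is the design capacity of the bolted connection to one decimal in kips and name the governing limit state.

45.9 kips (block shear governs)

Bolt shear: A_b = π(0.75)²/4 = 0.44179 in². φR_n = 0.75 × 68 × 0.44179 × 3 × 1 = 67.6 kips.
Bearing (0.25 in plate, F_u = 65 ksi): end bolts L_c = 1.625 − 0.8125/2 = 1.21875, R_n = min(1.2×1.21875×0.25×65, 2.4×0.75×0.25×65) = 23.766 kips/bolt; interior L_c = 2.6875 − 0.8125 = 1.875, R_n = 29.25 kips/bolt. φR_n = 0.75 × (1×23.766 + 2×29.25) = 61.7 kips.
Tension yield (gross): A_g = 6.9375×0.25 = 1.7344 in². φR_n = 0.90 × 50 × 1.7344 = 78.0 kips.
Block shear: shear path 1×[1.625+2×2.6875] = 1×7 in, A_gv = 1.75, A_nv = 1×(7 − 2.5×0.875)×0.25 = 1.2031 in²; tension to near edge: (1.3125 − 0.5×0.875)×0.25 = 0.21875 in². R_n = min(0.6×65×1.2031, 0.6×50×1.75) + 1.0×65×0.21875 = min(46.921, 52.5) + 14.219 = 61.14 kips. φR_n = 0.75 × 61.14 = 45.9 kips.
Governing: min(67.6, 61.7, 78.0, 45.9) = 45.9 kips → block shear.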